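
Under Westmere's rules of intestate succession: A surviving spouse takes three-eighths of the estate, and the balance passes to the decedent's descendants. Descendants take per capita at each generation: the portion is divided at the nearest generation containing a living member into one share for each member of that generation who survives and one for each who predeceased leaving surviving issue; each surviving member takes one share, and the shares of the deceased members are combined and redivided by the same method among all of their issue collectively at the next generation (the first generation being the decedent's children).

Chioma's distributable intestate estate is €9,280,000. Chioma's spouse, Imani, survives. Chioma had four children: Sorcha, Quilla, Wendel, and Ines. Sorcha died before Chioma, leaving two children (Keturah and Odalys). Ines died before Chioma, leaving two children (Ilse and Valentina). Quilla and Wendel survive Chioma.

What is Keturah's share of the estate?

Imani takes three-eighths of €9,280,000 = €3,480,000. The remaining €5,800,000 passes to the descendants.
The descendants' portion (€5,800,000) is divided at the children's generation into 4 shares of €1,450,000. Quilla and Wendel each take €1,450,000. The 2 shares of the deceased (Sorcha and Ines) are combined into a pool of €2,900,000.
That pool (€2,900,000) is divided at the grandchildren's generation equally among Keturah, Odalys, Ilse, and Valentina: €725,000 each.

Keturah receives €725,000.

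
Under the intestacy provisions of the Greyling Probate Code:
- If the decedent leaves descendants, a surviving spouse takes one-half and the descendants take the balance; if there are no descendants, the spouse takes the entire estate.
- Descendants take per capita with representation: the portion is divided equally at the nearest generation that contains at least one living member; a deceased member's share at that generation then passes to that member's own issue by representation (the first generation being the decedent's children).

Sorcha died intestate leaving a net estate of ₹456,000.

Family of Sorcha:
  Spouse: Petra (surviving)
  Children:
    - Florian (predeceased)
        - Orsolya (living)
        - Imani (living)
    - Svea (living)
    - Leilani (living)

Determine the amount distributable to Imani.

Imani receives ₹38,000.

Petra takes one-half of ₹456,000 = ₹228,000. The remaining ₹228,000 passes to the descendants.
The descendants' portion (₹228,000) is divided into 3 shares of ₹76,000: Svea and Leilani each take ₹76,000; Florian's ₹76,000 share passes to Florian's issue.
Florian's share (₹76,000) is divided into 2 shares of ₹38,000: Orsolya and Imani each take ₹38,000.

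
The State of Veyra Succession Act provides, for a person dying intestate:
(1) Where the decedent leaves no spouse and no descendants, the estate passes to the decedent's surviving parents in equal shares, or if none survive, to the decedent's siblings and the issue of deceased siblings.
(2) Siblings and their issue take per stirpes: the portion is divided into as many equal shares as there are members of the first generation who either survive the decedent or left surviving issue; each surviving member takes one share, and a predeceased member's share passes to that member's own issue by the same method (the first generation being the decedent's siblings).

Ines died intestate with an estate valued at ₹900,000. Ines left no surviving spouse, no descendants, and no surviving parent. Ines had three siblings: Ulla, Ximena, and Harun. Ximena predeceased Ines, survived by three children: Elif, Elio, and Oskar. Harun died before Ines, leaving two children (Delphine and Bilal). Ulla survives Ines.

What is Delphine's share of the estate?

Delphine receives ₹150,000.

The entire ₹900,000 passes to the siblings and their issue.
That amount (₹900,000) is divided into 3 shares of ₹300,000: Ulla takes ₹300,000; Ximena's ₹300,000 share passes to Ximena's issue; Harun's ₹300,000 share passes to Harun's issue.
Ximena's share (₹300,000) is divided into 3 shares of ₹100,000: Elif, Elio, and Oskar each take ₹100,000.
Harun's share (₹300,000) is divided into 2 shares of ₹150,000: Delphine and Bilal each take ₹150,000.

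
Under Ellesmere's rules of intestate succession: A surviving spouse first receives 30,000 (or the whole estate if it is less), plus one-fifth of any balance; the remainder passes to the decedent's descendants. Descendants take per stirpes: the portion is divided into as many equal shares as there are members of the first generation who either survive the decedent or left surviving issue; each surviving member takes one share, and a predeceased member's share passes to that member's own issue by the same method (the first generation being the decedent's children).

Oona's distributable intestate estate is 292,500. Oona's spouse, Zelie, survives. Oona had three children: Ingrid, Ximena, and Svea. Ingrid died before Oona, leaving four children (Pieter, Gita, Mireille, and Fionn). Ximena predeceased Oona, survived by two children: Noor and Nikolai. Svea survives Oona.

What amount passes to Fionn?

Zelie first takes 30,000, leaving a balance of 262,500. Zelie then takes one-fifth of the balance (52,500), for a total of 82,500. The remaining 210,000 passes to the descendants.
The descendants' portion (210,000) is divided into 3 shares of 70,000: Svea takes 70,000; Ingrid's 70,000 share passes to Ingrid's issue; Ximena's 70,000 share passes to Ximena's issue.
Ingrid's share (70,000) is divided into 4 shares of 17,500: Pieter, Gita, Mireille, and Fionn each take 17,500.
Ximena's share (70,000) is divided into 2 shares of 35,000: Noor and Nikolai each take 35,000.

Fionn receives 17,500.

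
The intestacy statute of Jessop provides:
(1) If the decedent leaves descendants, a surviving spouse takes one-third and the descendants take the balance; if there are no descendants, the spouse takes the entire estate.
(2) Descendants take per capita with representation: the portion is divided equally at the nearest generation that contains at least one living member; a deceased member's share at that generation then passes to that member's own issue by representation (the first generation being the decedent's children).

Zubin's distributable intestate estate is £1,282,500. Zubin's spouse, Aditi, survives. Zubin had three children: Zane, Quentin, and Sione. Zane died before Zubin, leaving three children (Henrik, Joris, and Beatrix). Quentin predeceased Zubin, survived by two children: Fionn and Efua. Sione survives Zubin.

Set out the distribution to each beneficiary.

Aditi: £427,500; Henrik: £95,000; Joris: £95,000; Beatrix: £95,000; Fionn: £142,500; Efua: £142,500; Sione: £285,000

Aditi takes one-third of £1,282,500 = £427,500. The remaining £855,000 passes to the descendants.
The descendants' portion (£855,000) is divided into 3 shares of £285,000: Sione takes £285,000; Zane's £285,000 share passes to Zane's issue; Quentin's £285,000 share passes to Quentin's issue.
Zane's share (£285,000) is divided into 3 shares of £95,000: Henrik, Joris, and Beatrix each take £95,000.
Quentin's share (£285,000) is divided into 2 shares of £142,500: Fionn and Efua each take £142,500.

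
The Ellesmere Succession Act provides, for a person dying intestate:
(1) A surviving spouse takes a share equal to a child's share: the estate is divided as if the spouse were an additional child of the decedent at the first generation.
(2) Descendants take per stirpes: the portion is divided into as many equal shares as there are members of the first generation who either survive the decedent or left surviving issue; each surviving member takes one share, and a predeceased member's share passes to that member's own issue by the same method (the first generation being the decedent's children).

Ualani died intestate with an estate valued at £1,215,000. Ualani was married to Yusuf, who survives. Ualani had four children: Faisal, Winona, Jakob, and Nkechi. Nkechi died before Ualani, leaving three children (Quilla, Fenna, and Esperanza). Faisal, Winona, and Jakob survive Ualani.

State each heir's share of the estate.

The spouse counts as an additional share at the children's level, so there are 5 primary shares of £243,000. Yusuf takes one such share (£243,000).
The children's combined portion (£972,000) is divided into 4 shares of £243,000: Faisal, Winona, and Jakob each take £243,000; Nkechi's £243,000 share passes to Nkechi's issue.
Nkechi's share (£243,000) is divided into 3 shares of £81,000: Quilla, Fenna, and Esperanza each take £81,000.

Yusuf: £243,000; Faisal: £243,000; Winona: £243,000; Jakob: £243,000; Quilla: £81,000; Fenna: £81,000; Esperanza: £81,000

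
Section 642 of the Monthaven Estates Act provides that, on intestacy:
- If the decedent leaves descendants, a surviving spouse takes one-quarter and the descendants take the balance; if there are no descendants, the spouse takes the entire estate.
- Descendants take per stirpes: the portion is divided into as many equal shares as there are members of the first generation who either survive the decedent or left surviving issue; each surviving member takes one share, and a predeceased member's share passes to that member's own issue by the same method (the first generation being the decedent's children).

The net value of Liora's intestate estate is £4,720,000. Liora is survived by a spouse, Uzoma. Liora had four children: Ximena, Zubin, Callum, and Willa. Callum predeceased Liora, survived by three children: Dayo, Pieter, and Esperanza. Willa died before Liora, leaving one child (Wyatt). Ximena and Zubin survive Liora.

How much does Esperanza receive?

Uzoma takes one-quarter of £4,720,000 = £1,180,000. The remaining £3,540,000 passes to the descendants.
The descendants' portion (£3,540,000) is divided into 4 shares of £885,000: Ximena and Zubin each take £885,000; Callum's £885,000 share passes to Callum's issue; Willa's £885,000 share passes to Willa's issue.
Callum's share (£885,000) is divided into 3 shares of £295,000: Dayo, Pieter, and Esperanza each take £295,000.
Willa's share (£885,000) passes entirely to Wyatt.

Esperanza receives £295,000.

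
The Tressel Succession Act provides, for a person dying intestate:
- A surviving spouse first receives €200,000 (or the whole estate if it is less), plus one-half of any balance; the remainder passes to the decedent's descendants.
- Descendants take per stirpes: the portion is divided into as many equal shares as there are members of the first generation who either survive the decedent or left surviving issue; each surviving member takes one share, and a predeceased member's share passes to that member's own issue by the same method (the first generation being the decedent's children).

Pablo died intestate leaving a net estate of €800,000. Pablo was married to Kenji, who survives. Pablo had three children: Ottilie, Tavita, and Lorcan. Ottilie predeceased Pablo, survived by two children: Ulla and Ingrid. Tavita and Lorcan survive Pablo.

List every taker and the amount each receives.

Kenji first takes €200,000, leaving a balance of €600,000. Kenji then takes one-half of the balance (€300,000), for a total of €500,000. The remaining €300,000 passes to the descendants.
The descendants' portion (€300,000) is divided into 3 shares of €100,000: Tavita and Lorcan each take €100,000; Ottilie's €100,000 share passes to Ottilie's issue.
Ottilie's share (€100,000) is divided into 2 shares of €50,000: Ulla and Ingrid each take €50,000.

Kenji: €500,000; Ulla: €50,000; Ingrid: €50,000; Tavita: €100,000; Lorcan: €100,000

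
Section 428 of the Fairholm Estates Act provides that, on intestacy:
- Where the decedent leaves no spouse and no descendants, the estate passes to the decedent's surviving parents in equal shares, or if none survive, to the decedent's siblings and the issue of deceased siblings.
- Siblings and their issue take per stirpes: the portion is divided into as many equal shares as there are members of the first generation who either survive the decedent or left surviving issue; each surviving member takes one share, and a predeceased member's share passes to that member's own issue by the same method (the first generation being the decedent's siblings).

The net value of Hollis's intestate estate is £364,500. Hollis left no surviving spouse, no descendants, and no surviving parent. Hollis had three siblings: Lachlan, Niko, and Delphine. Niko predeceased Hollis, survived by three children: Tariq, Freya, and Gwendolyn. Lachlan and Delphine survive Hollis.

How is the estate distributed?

Lachlan: £121,500; Tariq: £40,500; Freya: £40,500; Gwendolyn: £40,500; Delphine: £121,500

The entire £364,500 passes to the siblings and their issue.
That amount (£364,500) is divided into 3 shares of £121,500: Lachlan and Delphine each take £121,500; Niko's £121,500 share passes to Niko's issue.
Niko's share (£121,500) is divided into 3 shares of £40,500: Tariq, Freya, and Gwendolyn each take £40,500.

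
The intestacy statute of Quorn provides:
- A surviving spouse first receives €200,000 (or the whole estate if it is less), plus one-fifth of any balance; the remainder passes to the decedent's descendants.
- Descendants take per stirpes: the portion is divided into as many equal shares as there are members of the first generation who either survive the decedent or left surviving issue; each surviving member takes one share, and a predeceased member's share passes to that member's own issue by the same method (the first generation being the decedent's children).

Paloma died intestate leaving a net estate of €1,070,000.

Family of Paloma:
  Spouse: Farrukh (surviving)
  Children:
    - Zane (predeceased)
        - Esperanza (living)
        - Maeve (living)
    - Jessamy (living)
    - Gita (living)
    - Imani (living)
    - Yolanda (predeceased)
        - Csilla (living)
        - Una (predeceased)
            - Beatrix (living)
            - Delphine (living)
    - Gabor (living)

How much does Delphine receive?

Farrukh first takes €200,000, leaving a balance of €870,000. Farrukh then takes one-fifth of the balance (€174,000), for a total of €374,000. The remaining €696,000 passes to the descendants.
The descendants' portion (€696,000) is divided into 6 shares of €116,000: Jessamy, Gita, Imani, and Gabor each take €116,000; Zane's €116,000 share passes to Zane's issue; Yolanda's €116,000 share passes to Yolanda's issue.
Zane's share (€116,000) is divided into 2 shares of €58,000: Esperanza and Maeve each take €58,000.
Yolanda's share (€116,000) is divided into 2 shares of €58,000: Csilla takes €58,000; Una's €58,000 share passes to Una's issue.
Una's share (€58,000) is divided into 2 shares of €29,000: Beatrix and Delphine each take €29,000.

Delphine receives €29,000.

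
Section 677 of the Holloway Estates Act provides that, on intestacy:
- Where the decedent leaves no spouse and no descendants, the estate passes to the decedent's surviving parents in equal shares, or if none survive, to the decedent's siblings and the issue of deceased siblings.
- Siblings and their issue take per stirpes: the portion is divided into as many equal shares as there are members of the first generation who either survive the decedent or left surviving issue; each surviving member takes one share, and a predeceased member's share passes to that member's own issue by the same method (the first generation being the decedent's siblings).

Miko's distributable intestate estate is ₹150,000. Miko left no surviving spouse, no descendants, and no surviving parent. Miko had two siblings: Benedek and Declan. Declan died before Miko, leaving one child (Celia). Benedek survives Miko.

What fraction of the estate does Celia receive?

The entire ₹150,000 passes to the siblings and their issue.
That amount (₹150,000) is divided into 2 shares of ₹75,000: Benedek takes ₹75,000; Declan's ₹75,000 share passes to Declan's issue.
Declan's share (₹75,000) passes entirely to Celia.

Celia receives 1/2 of the estate.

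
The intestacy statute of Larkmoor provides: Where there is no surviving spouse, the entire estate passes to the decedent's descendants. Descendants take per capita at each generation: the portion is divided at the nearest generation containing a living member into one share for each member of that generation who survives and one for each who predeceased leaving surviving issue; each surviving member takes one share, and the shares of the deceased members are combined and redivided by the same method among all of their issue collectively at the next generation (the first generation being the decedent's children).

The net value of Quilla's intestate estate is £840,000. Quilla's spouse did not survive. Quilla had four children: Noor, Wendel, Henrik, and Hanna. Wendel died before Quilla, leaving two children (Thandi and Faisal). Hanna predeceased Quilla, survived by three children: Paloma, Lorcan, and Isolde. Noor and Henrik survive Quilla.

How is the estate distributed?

The entire £840,000 passes to the descendants.
That amount (£840,000) is divided at the children's generation into 4 shares of £210,000. Noor and Henrik each take £210,000. The 2 shares of the deceased (Wendel and Hanna) are combined into a pool of £420,000.
That pool (£420,000) is divided at the grandchildren's generation equally among Thandi, Faisal, Paloma, Lorcan, and Isolde: £84,000 each.

Noor: £210,000; Thandi: £84,000; Faisal: £84,000; Henrik: £210,000; Paloma: £84,000; Lorcan: £84,000; Isolde: £84,000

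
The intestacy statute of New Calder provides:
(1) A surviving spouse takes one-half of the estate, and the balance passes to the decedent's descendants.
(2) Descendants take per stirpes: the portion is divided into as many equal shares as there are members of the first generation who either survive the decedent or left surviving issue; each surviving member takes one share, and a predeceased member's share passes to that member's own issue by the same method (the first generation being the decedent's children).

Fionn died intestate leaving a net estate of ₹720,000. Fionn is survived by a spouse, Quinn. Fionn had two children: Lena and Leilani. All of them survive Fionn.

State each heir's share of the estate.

Quinn takes one-half of ₹720,000 = ₹360,000. The remaining ₹360,000 passes to the descendants.
The descendants' portion (₹360,000) is divided into 2 shares of ₹180,000: Lena and Leilani each take ₹180,000.

Quinn: ₹360,000; Lena: ₹180,000; Leilani: ₹180,000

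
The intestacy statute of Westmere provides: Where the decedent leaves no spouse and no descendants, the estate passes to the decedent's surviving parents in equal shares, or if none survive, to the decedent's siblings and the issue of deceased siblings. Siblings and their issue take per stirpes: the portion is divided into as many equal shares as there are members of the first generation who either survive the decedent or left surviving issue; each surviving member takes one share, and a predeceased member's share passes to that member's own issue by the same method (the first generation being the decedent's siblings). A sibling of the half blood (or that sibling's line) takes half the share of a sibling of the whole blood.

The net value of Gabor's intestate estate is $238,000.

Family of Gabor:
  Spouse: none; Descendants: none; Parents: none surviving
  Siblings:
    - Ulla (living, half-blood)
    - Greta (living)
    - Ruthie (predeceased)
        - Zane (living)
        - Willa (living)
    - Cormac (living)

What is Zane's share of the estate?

The entire $238,000 passes to the siblings and their issue.
Counting each half-blood sibling's line as half a unit, there are 7/2 units in $238,000, so one unit is $68,000. Whole-blood lines (Greta, Ruthie, and Cormac) take $68,000 each; half-blood lines (Ulla) take $34,000 each.
Ruthie's share ($68,000) is divided into 2 shares of $34,000: Zane and Willa each take $34,000.

Zane receives $34,000.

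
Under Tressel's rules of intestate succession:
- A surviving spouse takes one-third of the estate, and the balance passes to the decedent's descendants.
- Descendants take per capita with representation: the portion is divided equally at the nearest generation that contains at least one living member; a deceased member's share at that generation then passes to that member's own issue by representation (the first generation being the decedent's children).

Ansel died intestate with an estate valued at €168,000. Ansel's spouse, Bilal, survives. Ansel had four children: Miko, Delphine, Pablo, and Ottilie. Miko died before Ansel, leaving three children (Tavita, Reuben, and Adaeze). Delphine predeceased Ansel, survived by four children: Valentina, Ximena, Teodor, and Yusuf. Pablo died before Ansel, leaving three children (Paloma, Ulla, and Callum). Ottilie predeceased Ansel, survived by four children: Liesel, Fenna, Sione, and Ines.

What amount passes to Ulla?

Bilal takes one-third of €168,000 = €56,000. The remaining €112,000 passes to the descendants.
No child survives, so the initial division is made at the grandchildren's generation.
The descendants' portion (€112,000) is divided into 14 shares of €8,000: Tavita, Reuben, Adaeze, Valentina, Ximena, Teodor, Yusuf, Paloma, Ulla, Callum, Liesel, Fenna, Sione, and Ines each take €8,000.

Ulla receives €8,000.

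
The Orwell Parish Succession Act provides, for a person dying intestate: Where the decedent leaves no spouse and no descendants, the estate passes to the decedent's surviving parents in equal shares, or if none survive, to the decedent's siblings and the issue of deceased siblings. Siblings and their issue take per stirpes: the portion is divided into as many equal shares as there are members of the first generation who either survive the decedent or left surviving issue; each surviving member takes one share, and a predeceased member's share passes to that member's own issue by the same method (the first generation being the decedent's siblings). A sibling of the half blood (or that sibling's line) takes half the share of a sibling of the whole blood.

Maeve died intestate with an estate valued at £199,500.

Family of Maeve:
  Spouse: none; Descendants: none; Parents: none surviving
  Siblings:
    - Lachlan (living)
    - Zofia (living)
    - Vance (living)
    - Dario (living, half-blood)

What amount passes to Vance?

Vance receives £57,000.

The entire £199,500 passes to the siblings and their issue.
Counting each half-blood sibling's line as half a unit, there are 7/2 units in £199,500, so one unit is £57,000. Whole-blood lines (Lachlan, Zofia, and Vance) take £57,000 each; half-blood lines (Dario) take £28,500 each.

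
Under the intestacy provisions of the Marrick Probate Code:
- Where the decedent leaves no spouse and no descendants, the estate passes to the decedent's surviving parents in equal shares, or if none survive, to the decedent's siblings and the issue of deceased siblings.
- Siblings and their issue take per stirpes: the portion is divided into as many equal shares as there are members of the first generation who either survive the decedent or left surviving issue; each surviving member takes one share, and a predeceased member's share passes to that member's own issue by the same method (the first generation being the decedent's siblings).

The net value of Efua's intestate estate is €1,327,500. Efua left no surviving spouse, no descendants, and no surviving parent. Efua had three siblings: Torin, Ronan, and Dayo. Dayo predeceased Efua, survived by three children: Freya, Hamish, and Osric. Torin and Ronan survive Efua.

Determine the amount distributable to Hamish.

Hamish receives €147,500.

The entire €1,327,500 passes to the siblings and their issue.
That amount (€1,327,500) is divided into 3 shares of €442,500: Torin and Ronan each take €442,500; Dayo's €442,500 share passes to Dayo's issue.
Dayo's share (€442,500) is divided into 3 shares of €147,500: Freya, Hamish, and Osric each take €147,500.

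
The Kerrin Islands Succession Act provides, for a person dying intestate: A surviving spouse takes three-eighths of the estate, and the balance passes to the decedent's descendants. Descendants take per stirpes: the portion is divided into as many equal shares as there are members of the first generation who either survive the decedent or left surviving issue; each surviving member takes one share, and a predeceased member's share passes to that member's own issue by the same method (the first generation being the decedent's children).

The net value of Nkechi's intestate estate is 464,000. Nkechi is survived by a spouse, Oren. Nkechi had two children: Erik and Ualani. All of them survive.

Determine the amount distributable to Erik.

Erik receives 145,000.

Oren takes three-eighths of 464,000 = 174,000. The remaining 290,000 passes to the descendants.
The descendants' portion (290,000) is divided into 2 shares of 145,000: Erik and Ualani each take 145,000.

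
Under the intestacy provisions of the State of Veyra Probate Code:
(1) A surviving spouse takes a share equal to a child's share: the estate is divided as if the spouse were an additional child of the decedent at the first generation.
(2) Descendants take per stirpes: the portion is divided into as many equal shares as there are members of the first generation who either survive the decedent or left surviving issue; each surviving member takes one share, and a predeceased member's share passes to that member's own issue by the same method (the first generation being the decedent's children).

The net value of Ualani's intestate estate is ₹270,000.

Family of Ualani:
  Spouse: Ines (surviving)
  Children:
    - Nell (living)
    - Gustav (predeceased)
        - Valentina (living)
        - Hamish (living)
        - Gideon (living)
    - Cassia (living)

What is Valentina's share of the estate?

The spouse counts as an additional share at the children's level, so there are 4 primary shares of ₹67,500. Ines takes one such share (₹67,500).
The children's combined portion (₹202,500) is divided into 3 shares of ₹67,500: Nell and Cassia each take ₹67,500; Gustav's ₹67,500 share passes to Gustav's issue.
Gustav's share (₹67,500) is divided into 3 shares of ₹22,500: Valentina, Hamish, and Gideon each take ₹22,500.

Valentina receives ₹22,500.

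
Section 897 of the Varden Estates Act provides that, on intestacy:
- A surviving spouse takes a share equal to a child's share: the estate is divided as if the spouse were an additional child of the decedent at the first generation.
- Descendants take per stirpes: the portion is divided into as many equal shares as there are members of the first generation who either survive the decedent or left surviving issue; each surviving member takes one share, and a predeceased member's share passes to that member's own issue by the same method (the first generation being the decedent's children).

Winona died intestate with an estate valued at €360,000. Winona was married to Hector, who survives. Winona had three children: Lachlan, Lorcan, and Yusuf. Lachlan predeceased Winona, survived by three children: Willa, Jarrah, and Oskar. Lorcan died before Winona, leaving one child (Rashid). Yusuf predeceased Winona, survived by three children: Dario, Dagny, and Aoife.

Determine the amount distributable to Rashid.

The spouse counts as an additional share at the children's level, so there are 4 primary shares of €90,000. Hector takes one such share (€90,000).
The children's combined portion (€270,000) is divided into 3 shares of €90,000: Lachlan's €90,000 share passes to Lachlan's issue; Lorcan's €90,000 share passes to Lorcan's issue; Yusuf's €90,000 share passes to Yusuf's issue.
Lachlan's share (€90,000) is divided into 3 shares of €30,000: Willa, Jarrah, and Oskar each take €30,000.
Lorcan's share (€90,000) passes entirely to Rashid.
Yusuf's share (€90,000) is divided into 3 shares of €30,000: Dario, Dagny, and Aoife each take €30,000.

Rashid receives €90,000.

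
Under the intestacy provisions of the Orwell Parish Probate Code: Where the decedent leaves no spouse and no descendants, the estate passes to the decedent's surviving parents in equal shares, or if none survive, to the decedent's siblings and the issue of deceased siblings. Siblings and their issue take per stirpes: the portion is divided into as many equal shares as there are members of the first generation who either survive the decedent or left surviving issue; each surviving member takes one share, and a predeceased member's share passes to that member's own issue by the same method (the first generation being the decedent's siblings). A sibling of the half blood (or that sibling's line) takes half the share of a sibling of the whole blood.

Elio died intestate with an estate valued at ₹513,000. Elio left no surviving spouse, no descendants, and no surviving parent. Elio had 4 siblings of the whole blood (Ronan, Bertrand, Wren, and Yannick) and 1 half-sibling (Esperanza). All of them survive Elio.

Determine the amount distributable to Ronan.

The entire ₹513,000 passes to the siblings and their issue.
Counting each half-blood sibling's line as half a unit, there are 9/2 units in ₹513,000, so one unit is ₹114,000. Whole-blood lines (Ronan, Bertrand, Wren, and Yannick) take ₹114,000 each; half-blood lines (Esperanza) take ₹57,000 each.

Ronan receives ₹114,000.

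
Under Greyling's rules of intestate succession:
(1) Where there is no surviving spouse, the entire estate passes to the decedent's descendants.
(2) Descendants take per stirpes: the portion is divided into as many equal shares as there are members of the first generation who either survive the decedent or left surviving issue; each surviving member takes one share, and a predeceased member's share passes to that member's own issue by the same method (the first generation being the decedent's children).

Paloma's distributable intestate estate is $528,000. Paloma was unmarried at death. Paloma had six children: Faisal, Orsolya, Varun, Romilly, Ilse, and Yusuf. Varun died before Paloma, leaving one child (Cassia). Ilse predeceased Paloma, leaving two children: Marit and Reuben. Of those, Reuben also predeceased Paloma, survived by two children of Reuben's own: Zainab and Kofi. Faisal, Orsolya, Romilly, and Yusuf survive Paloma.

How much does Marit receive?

Marit receives $44,000.

The entire $528,000 passes to the descendants.
That amount ($528,000) is divided into 6 shares of $88,000: Faisal, Orsolya, Romilly, and Yusuf each take $88,000; Varun's $88,000 share passes to Varun's issue; Ilse's $88,000 share passes to Ilse's issue.
Varun's share ($88,000) passes entirely to Cassia.
Ilse's share ($88,000) is divided into 2 shares of $44,000: Marit takes $44,000; Reuben's $44,000 share passes to Reuben's issue.
Reuben's share ($44,000) is divided into 2 shares of $22,000: Zainab and Kofi each take $22,000.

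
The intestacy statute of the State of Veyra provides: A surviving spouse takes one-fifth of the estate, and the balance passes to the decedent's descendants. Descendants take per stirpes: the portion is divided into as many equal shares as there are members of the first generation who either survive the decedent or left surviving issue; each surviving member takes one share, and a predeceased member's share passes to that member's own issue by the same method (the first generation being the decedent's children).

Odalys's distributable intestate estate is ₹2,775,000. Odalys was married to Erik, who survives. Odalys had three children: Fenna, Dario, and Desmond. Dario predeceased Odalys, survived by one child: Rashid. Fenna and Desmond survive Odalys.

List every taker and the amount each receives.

Erik takes one-fifth of ₹2,775,000 = ₹555,000. The remaining ₹2,220,000 passes to the descendants.
The descendants' portion (₹2,220,000) is divided into 3 shares of ₹740,000: Fenna and Desmond each take ₹740,000; Dario's ₹740,000 share passes to Dario's issue.
Dario's share (₹740,000) passes entirely to Rashid.

Erik: ₹555,000; Fenna: ₹740,000; Rashid: ₹740,000; Desmond: ₹740,000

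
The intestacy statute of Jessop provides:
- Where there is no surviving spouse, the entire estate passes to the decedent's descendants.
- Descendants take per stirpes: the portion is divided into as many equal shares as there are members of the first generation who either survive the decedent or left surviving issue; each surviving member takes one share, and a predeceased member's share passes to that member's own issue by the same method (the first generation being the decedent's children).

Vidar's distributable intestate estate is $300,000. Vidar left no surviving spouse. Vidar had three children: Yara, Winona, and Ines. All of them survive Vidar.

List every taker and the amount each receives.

The entire $300,000 passes to the descendants.
That amount ($300,000) is divided into 3 shares of $100,000: Yara, Winona, and Ines each take $100,000.

Yara: $100,000; Winona: $100,000; Ines: $100,000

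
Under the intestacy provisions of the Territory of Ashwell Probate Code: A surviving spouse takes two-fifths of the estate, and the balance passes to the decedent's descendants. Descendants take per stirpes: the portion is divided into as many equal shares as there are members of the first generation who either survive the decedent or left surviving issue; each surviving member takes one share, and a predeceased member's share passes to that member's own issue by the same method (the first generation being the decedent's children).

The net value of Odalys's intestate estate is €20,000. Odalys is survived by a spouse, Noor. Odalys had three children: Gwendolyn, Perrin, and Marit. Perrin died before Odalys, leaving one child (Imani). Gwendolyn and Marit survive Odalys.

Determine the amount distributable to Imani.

Noor takes two-fifths of €20,000 = €8,000. The remaining €12,000 passes to the descendants.
The descendants' portion (€12,000) is divided into 3 shares of €4,000: Gwendolyn and Marit each take €4,000; Perrin's €4,000 share passes to Perrin's issue.
Perrin's share (€4,000) passes entirely to Imani.

Imani receives €4,000.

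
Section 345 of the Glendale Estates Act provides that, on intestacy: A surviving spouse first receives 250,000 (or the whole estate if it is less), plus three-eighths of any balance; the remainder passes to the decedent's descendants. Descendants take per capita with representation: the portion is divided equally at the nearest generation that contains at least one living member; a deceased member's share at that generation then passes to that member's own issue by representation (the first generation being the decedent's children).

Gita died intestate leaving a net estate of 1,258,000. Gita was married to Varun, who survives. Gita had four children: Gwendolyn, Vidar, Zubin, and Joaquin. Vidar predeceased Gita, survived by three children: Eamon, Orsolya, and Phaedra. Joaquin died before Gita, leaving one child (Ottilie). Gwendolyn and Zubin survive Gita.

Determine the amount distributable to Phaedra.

Varun first takes 250,000, leaving a balance of 1,008,000. Varun then takes three-eighths of the balance (378,000), for a total of 628,000. The remaining 630,000 passes to the descendants.
The descendants' portion (630,000) is divided into 4 shares of 157,500: Gwendolyn and Zubin each take 157,500; Vidar's 157,500 share passes to Vidar's issue; Joaquin's 157,500 share passes to Joaquin's issue.
Vidar's share (157,500) is divided into 3 shares of 52,500: Eamon, Orsolya, and Phaedra each take 52,500.
Joaquin's share (157,500) passes entirely to Ottilie.

Phaedra receives 52,500.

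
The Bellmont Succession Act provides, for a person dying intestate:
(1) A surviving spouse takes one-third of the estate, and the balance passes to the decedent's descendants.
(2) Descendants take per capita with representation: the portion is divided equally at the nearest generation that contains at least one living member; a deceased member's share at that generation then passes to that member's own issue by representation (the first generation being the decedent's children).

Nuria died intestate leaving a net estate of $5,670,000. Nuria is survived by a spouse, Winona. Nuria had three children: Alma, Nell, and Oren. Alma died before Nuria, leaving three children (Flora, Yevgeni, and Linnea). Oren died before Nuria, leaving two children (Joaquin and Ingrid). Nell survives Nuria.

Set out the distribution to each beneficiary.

Winona: $1,890,000; Flora: $420,000; Yevgeni: $420,000; Linnea: $420,000; Nell: $1,260,000; Joaquin: $630,000; Ingrid: $630,000

Winona takes one-third of $5,670,000 = $1,890,000. The remaining $3,780,000 passes to the descendants.
The descendants' portion ($3,780,000) is divided into 3 shares of $1,260,000: Nell takes $1,260,000; Alma's $1,260,000 share passes to Alma's issue; Oren's $1,260,000 share passes to Oren's issue.
Alma's share ($1,260,000) is divided into 3 shares of $420,000: Flora, Yevgeni, and Linnea each take $420,000.
Oren's share ($1,260,000) is divided into 2 shares of $630,000: Joaquin and Ingrid each take $630,000.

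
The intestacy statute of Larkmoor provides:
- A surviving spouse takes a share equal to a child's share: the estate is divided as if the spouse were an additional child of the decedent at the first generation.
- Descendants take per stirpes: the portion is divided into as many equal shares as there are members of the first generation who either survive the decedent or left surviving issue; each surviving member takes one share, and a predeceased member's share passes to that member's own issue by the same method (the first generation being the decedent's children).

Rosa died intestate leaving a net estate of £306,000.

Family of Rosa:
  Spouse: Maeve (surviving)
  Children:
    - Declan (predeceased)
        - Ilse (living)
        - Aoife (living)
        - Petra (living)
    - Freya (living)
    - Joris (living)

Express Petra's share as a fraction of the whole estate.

The spouse counts as an additional share at the children's level, so there are 4 primary shares of £76,500. Maeve takes one such share (£76,500).
The children's combined portion (£229,500) is divided into 3 shares of £76,500: Freya and Joris each take £76,500; Declan's £76,500 share passes to Declan's issue.
Declan's share (£76,500) is divided into 3 shares of £25,500: Ilse, Aoife, and Petra each take £25,500.

Petra receives 1/12 of the estate.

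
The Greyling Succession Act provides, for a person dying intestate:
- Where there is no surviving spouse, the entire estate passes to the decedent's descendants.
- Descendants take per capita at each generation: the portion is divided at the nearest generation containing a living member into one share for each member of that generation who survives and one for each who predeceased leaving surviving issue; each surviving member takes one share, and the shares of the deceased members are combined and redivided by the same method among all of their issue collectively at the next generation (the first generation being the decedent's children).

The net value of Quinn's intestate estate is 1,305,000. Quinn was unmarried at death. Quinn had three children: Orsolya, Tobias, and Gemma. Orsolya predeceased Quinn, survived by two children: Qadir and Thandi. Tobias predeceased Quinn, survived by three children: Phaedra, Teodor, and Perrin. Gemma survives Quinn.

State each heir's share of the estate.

Qadir: 174,000; Thandi: 174,000; Phaedra: 174,000; Teodor: 174,000; Perrin: 174,000; Gemma: 435,000

The entire 1,305,000 passes to the descendants.
That amount (1,305,000) is divided at the children's generation into 3 shares of 435,000. Gemma takes 435,000. The 2 shares of the deceased (Orsolya and Tobias) are combined into a pool of 870,000.
That pool (870,000) is divided at the grandchildren's generation equally among Qadir, Thandi, Phaedra, Teodor, and Perrin: 174,000 each.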